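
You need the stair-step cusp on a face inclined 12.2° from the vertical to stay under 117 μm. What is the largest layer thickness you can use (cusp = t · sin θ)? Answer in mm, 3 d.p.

sin(12.2°) = 0.2113; t_max = 0.117/0.2113 = 0.554 mm.

0.554 mm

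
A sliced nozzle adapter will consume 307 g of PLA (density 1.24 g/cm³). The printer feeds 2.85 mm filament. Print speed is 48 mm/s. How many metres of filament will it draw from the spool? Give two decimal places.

38.81 m

Extruded volume: 307/1.24 = 247.5806 cm³ (247580.6 mm³).
Filament cross-section = π × (2.85/2)² = 6.3794 mm².
Length = 247580.6 / 6.3794 = 38809.39 mm = 38.81 m.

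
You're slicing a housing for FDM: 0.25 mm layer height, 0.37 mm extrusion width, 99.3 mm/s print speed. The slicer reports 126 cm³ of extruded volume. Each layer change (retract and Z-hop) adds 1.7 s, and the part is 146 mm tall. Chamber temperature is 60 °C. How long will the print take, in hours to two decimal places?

Line area = 0.25 × 0.37 = 0.0925 mm².
Path length: 126000 mm³ / 0.0925 mm² → 1362162.2 mm.
Print-move time: 1362162.2 / 99.3 → 13717.6 s.
Layer count = ceil(146 / 0.25) = 584.
Layer-change overhead = 584 × 1.7 = 992.8 s.
Altogether 13717.6 + 992.8 = 14710.4 s, i.e. 4.09 hours.

4.09 hours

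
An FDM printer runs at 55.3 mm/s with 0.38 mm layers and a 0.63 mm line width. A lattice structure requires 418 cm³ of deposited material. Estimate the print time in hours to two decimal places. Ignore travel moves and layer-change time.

8.77 hours

Bead cross-section: 0.38 × 0.63 → 0.2394 mm².
Path length: 418000 mm³ / 0.2394 mm² → 1746031.7 mm.
Print-move time = 1746031.7 / 55.3 = 31573.8 s.
31573.8 s = 8.77 hours.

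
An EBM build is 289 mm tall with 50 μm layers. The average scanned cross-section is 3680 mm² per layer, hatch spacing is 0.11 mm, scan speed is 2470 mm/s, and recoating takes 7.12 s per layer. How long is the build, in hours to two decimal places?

33.18 hours

Layers = ⌈289/0.05⌉ = 5780.
Hatch length per layer = 3680 / 0.11 = 33454.5 mm.
Beam time per layer = 33454.5 / 2470 = 13.5443 s.
Time per layer = 13.5443 + 7.12 = 20.6643 s.
Total: 5780 × 20.6643 s = 119439.654 s → 33.18 hours.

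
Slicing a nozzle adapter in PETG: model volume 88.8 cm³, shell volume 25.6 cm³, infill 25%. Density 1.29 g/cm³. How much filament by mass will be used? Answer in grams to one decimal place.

53.4 g

Volume inside the shell: 88.8 − 25.6 → 63.2 cm³.
Deposited infill = 0.25 × 63.2, so 15.8 cm³.
Total printed volume = 25.6 + 15.8, so 41.4 cm³.
Mass = 41.4 × 1.29, so 53.406 g.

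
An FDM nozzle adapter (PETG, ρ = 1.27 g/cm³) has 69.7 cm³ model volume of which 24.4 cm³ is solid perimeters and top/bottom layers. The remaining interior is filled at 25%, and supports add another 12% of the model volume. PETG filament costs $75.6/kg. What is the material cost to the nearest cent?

$4.23

Interior volume: 69.7 − 24.4 → 45.3 cm³.
Deposited infill = 0.25 × 45.3, so 11.325 cm³.
Support: 0.12 × 69.7 → 8.364 cm³.
Total extruded = 24.4 + 11.325 + 8.364, so 44.089 cm³.
Mass = 44.089 × 1.27 = 55.99303 g.
Cost = 55.99303 g / 1000 × $75.6/kg = $4.23.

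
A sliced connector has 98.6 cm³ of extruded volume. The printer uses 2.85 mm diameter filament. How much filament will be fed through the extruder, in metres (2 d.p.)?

15.46 m

Filament cross-section = π × (2.85/2)² = 6.3794 mm².
L = 98600 mm³ / 6.3794 mm² = 15456 mm, i.e. 15.46 m.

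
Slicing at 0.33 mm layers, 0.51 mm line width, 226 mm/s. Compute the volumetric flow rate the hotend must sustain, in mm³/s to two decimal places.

Extrusion cross-section = 0.33 × 0.51 = 0.1683 mm².
Q = v·A = 226 × 0.1683 = 38.04 mm³/s.

38.04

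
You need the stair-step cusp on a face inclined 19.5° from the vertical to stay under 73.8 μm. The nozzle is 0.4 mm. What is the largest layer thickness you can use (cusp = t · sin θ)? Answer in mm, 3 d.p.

sin(19.5°) = 0.3338; t_max = 0.0738/0.3338 = 0.221 mm.

0.221 mm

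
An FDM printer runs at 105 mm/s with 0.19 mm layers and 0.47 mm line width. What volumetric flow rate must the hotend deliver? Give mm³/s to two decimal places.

9.38

Bead cross-section = 0.19 × 0.47, so 0.0893 mm².
Volumetric flow = 105 × 0.0893 = 9.38 mm³/s.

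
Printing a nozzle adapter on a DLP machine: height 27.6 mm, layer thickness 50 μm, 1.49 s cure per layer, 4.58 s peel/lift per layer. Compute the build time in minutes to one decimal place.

55.8 minutes

Layers = ⌈27.6/0.05⌉ = 552.
Cycle time: 1.49 + 4.58 → 6.07 s.
Build time: 552 × 6.07 s = 3350.64 s, i.e. 55.8 minutes.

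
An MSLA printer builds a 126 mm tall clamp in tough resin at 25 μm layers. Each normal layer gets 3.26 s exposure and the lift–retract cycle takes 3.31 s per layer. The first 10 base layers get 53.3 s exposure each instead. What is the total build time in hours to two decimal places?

Layer count = ceil(126 / 0.025) = 5040.
Burn-in layers: 10 × (53.3 + 3.31) → 566.1 s.
Normal layers = 5030 × (3.26 + 3.31), so 33047.1 s.
Total = 566.1 + 33047.1 = 33613.2 s = 9.34 hours.

9.34 hours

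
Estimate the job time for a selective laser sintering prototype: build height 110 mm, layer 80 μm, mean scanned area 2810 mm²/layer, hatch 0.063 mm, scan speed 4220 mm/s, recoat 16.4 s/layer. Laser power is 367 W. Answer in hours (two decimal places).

Layer count = ceil(110 / 0.08) = 1375.
Hatch length per layer: 2810 / 0.063 → 44603.2 mm.
Per-layer scan time = 44603.2 / 4220 = 10.5695 s.
Time per layer = 10.5695 + 16.4, so 26.9695 s.
1375 layers × 26.9695 s/layer = 37083.0625 s, i.e. 10.30 hours.

10.30 hours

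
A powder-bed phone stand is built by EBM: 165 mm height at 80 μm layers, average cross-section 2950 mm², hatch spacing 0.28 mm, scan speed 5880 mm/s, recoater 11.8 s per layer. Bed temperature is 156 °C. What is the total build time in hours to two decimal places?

7.79 hours

Number of layers: 165 / 0.08 → 2063 (rounded up).
Scan path per layer = 2950 / 0.28 = 10535.7 mm.
Scan time per layer = 10535.7 / 5880, so 1.7918 s.
Time per layer = 1.7918 + 11.8 = 13.5918 s.
2063 layers × 13.5918 s/layer = 28039.8834 s, i.e. 7.79 hours.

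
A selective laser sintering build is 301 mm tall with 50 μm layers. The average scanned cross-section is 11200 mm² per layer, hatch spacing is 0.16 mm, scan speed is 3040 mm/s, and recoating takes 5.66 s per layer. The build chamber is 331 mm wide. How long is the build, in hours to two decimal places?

Layers = ⌈301/0.05⌉ = 6020.
Hatch length per layer = 11200 / 0.16 = 70000 mm.
Scan time per layer: 70000 / 3040 → 23.0263 s.
Per-layer time: 23.0263 + 5.66 → 28.6863 s.
Build time = 6020 × 28.6863 = 172691.526 s = 47.97 hours.

47.97 hours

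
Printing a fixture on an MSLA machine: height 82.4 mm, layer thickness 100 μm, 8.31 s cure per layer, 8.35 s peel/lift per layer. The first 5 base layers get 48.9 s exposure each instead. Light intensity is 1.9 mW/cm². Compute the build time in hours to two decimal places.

Layer count = ceil(82.4 / 0.1) = 824.
Base layers = 5 × (48.9 + 8.35), so 286.25 s.
Remaining layers: 819 × (8.31 + 8.35) → 13644.54 s.
Total = 286.25 + 13644.54 = 13930.79 s = 3.87 hours.

3.87 hours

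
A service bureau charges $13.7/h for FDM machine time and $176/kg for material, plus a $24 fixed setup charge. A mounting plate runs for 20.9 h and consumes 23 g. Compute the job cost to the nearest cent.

$314.38

Time charge = 13.7 × 20.9, so $286.33.
Feedstock cost = 176 × 23/1000 = $4.048.
Adding setup: 286.33 + 4.048 + 24 → 314.378 ≈ $314.38.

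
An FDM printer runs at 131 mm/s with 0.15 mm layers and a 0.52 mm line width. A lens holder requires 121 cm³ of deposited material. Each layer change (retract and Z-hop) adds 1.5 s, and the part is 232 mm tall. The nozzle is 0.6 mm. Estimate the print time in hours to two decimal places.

Extrusion cross-section: 0.15 × 0.52 → 0.078 mm².
Total extruded path = 121000/0.078 = 1551282.1 mm.
Time extruding = 1551282.1 / 131 = 11841.8 s.
Layer count = ceil(232 / 0.15) = 1547.
Non-print overhead: 1547 × 1.5 → 2320.5 s.
Altogether 11841.8 + 2320.5 = 14162.3 s, i.e. 3.93 hours.

3.93 hours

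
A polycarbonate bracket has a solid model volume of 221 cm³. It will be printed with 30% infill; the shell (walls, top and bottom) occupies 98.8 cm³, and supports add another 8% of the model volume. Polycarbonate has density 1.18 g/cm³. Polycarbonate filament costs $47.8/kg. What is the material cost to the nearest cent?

Infill region = 221 − 98.8 = 122.2 cm³.
Infill deposited = 0.30 × 122.2, so 36.66 cm³.
Support = 0.08 × 221 = 17.68 cm³.
Total extruded = 98.8 + 36.66 + 17.68, so 153.14 cm³.
Mass = 153.14 × 1.18, so 180.7052 g.
Cost = 180.7052 g / 1000 × $47.8/kg = $8.64.

$8.64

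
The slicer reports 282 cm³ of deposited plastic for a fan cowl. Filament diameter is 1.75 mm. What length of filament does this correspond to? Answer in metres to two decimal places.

A = π r² = π × 0.875² = 2.4053 mm².
L = 282000 mm³ / 2.4053 mm² = 117241.09 mm, i.e. 117.24 m.

117.24 m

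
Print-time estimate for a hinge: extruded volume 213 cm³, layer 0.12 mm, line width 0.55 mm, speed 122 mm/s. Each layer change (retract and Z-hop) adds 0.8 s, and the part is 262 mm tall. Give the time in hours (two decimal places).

7.83 hours

Bead cross-section = 0.12 × 0.55, so 0.066 mm².
Path length: 213000 mm³ / 0.066 mm² → 3227272.7 mm.
Print-move time = 3227272.7 / 122 = 26453.1 s.
Layer count = ceil(262 / 0.12) = 2184.
Layer-change overhead = 2184 × 0.8 = 1747.2 s.
Total = 26453.1 + 1747.2 = 28200.3 s = 7.83 hours.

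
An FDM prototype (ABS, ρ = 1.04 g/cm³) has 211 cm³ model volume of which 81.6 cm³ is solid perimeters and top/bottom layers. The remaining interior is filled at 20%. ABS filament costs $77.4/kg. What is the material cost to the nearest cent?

Infill region = 211 − 81.6 = 129.4 cm³.
Infill volume = 0.20 × 129.4 = 25.88 cm³.
Deposited volume = 81.6 + 25.88, so 107.48 cm³.
Mass = 107.48 × 1.04 = 111.7792 g.
Cost = 111.7792 g / 1000 × $77.4/kg = $8.65.

$8.65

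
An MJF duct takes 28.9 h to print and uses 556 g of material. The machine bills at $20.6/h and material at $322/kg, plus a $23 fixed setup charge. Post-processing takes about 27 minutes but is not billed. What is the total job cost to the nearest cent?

Machine-time cost = 20.6 × 28.9, so $595.34.
Material charge = 322 × 556/1000 = $179.032.
Total = 595.34 + 179.032 + 23 = 797.372 ≈ $797.37.

$797.37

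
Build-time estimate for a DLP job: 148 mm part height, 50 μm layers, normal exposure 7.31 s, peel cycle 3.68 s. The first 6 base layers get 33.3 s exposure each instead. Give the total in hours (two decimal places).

9.08 hours

Number of layers: 148 / 0.05 → 2960 (rounded up).
Burn-in layers = 6 × (33.3 + 3.68), so 221.88 s.
Normal layers: 2954 × (7.31 + 3.68) → 32464.46 s.
Sum: 221.88 + 32464.46 = 32686.34 s → 9.08 hours.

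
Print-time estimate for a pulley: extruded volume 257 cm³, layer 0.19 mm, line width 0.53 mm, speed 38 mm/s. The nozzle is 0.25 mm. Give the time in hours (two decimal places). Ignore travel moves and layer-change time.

18.66 hours

Bead cross-section = 0.19 × 0.53, so 0.1007 mm².
Path length: 257000 mm³ / 0.1007 mm² → 2552135.1 mm.
Time extruding: 2552135.1 / 38 → 67161.5 s.
67161.5 s = 18.66 hours.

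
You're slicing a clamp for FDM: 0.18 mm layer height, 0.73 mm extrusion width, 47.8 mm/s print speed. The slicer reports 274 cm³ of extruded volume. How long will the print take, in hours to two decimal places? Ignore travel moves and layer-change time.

12.12 hours

Line area: 0.18 × 0.73 → 0.1314 mm².
Toolpath length = 274 cm³ / 0.1314 mm² = 274000 / 0.1314 = 2085235.9 mm.
Extrusion time = 2085235.9 / 47.8, so 43624.2 s.
In the requested units: 43624.2 s = 12.12 hours.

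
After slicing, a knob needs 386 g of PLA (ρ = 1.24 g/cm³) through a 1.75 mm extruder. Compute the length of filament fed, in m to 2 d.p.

Extruded volume: 386/1.24 = 311.2903 cm³ (311290.3 mm³).
Cross-section of 1.75 mm filament: π·(1.75/2)² = 2.4053 mm².
Length = 311290.3 / 2.4053 = 129418.49 mm = 129.42 m.

129.42 m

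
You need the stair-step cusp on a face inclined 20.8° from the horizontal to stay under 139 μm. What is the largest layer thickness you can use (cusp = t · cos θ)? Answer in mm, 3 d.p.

0.149 mm

Layer height = cusp / cos(20.8°) = 0.139 / 0.9348 = 0.149 mm.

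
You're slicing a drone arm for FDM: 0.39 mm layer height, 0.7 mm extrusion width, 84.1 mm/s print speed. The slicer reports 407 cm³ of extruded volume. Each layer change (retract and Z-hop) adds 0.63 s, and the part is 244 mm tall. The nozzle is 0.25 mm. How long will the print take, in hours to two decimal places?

Line area: 0.39 × 0.7 → 0.273 mm².
Toolpath length = 407 cm³ / 0.273 mm² = 407000 / 0.273 = 1490842.5 mm.
Extrusion time: 1490842.5 / 84.1 → 17727 s.
Layers = ⌈244/0.39⌉ = 626.
Non-print overhead = 626 × 0.63 = 394.38 s.
Altogether 17727 + 394.38 = 18121.38 s, i.e. 5.03 hours.

5.03 hours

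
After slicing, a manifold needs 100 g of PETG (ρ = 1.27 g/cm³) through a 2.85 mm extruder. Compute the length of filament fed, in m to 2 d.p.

12.34 m

Volume = 100 g / 1.27 g·cm⁻³ = 78.7402 cm³ = 78740.2 mm³.
A = π r² = π × 1.425² = 6.3794 mm².
L = V/A = 78740.2/6.3794 = 12342.88 mm → 12.34 m.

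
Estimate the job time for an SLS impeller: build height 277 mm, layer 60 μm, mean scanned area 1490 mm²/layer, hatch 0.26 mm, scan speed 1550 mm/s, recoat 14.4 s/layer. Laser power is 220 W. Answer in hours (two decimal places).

23.21 hours

Number of layers: 277 / 0.06 → 4617 (rounded up).
Per-layer scan distance = 1490 / 0.26, so 5730.8 mm.
Laser time per layer: 5730.8 / 1550 → 3.6973 s.
Time per layer: 3.6973 + 14.4 → 18.0973 s.
Build time = 4617 × 18.0973 = 83555.2341 s = 23.21 hours.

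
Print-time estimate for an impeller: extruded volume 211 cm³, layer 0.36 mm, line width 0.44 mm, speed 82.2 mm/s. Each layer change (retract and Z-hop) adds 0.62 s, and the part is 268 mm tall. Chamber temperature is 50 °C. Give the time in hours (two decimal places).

4.63 hours

Bead cross-section = 0.36 × 0.44 = 0.1584 mm².
Toolpath length = 211 cm³ / 0.1584 mm² = 211000 / 0.1584 = 1332070.7 mm.
Time extruding = 1332070.7 / 82.2, so 16205.2 s.
Layers = ⌈268/0.36⌉ = 745.
Z-hop total = 745 × 0.62, so 461.9 s.
Total = 16205.2 + 461.9 = 16667.1 s = 4.63 hours.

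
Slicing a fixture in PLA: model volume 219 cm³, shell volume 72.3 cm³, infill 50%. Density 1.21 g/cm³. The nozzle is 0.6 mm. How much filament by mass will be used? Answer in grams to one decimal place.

176.2 g

Volume inside the shell = 219 − 72.3, so 146.7 cm³.
Deposited infill = 0.50 × 146.7, so 73.35 cm³.
Deposited volume = 72.3 + 73.35 = 145.65 cm³.
Mass = 145.65 × 1.21, so 176.2365 g.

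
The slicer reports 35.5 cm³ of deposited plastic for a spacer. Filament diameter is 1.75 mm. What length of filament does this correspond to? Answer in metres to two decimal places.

14.76 m

Cross-section of 1.75 mm filament: π·(1.75/2)² = 2.4053 mm².
L = 35500 mm³ / 2.4053 mm² = 14759.07 mm, i.e. 14.76 m.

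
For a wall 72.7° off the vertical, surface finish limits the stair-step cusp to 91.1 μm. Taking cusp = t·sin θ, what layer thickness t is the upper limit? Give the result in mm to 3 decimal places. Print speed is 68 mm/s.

t = h_c / sin θ = 0.0911 / 0.9548 = 0.095 mm.

0.095 mm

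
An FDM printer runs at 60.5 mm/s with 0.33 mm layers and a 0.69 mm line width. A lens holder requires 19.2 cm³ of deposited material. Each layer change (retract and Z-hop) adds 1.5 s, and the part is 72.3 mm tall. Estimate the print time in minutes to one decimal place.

28.7 minutes

Bead cross-section = 0.33 × 0.69, so 0.2277 mm².
Path length: 19200 mm³ / 0.2277 mm² → 84321.5 mm.
Extrusion time = 84321.5 / 60.5, so 1393.7 s.
Number of layers: 72.3 / 0.33 → 220 (rounded up).
Layer-change overhead = 220 × 1.5 = 330 s.
Altogether 1393.7 + 330 = 1723.7 s, i.e. 28.7 minutes.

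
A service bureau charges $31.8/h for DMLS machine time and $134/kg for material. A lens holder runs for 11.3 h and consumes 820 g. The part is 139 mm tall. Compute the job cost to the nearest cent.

Time charge: 31.8 × 11.3 → $359.34.
Material charge: 134 × 820/1000 → $109.88.
Total = 359.34 + 109.88 = $469.22.

$469.22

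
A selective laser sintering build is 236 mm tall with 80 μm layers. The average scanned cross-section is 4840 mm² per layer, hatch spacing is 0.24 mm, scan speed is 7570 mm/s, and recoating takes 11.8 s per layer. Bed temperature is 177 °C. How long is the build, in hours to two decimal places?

Layer count = ceil(236 / 0.08) = 2950.
Scan path per layer = 4840 / 0.24, so 20166.7 mm.
Per-layer scan time = 20166.7 / 7570, so 2.664 s.
Layer cycle = 2.664 + 11.8, so 14.464 s.
Total: 2950 × 14.464 s = 42668.8 s → 11.85 hours.

11.85 hours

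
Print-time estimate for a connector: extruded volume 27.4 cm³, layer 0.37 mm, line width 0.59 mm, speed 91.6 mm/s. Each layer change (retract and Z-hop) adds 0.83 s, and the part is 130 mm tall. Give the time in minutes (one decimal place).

27.7 minutes

Bead cross-section: 0.37 × 0.59 → 0.2183 mm².
Total extruded path = 27400/0.2183 = 125515.3 mm.
Print-move time: 125515.3 / 91.6 → 1370.3 s.
Layers = ⌈130/0.37⌉ = 352.
Non-print overhead = 352 × 0.83, so 292.16 s.
Altogether 1370.3 + 292.16 = 1662.46 s, i.e. 27.7 minutes.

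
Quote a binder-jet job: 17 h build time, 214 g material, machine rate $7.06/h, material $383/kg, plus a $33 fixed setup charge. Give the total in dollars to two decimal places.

$234.98

Machine cost = 7.06 × 17, so $120.02.
Material charge = 383 × 214/1000, so $81.962.
Total = 120.02 + 81.962 + 33 = 234.982 ≈ $234.98.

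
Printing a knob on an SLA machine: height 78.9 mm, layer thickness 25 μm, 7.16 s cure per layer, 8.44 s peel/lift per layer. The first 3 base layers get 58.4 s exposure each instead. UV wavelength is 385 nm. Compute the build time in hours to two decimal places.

13.72 hours

Layer count = ceil(78.9 / 0.025) = 3156.
Bottom layers = 3 × (58.4 + 8.44) = 200.52 s.
Normal layers: 3153 × (7.16 + 8.44) → 49186.8 s.
Total = 200.52 + 49186.8 = 49387.32 s = 13.72 hours.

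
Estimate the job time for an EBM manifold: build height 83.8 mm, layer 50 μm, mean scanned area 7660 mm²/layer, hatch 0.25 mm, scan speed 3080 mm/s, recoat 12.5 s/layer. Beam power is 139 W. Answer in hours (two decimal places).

10.45 hours

Number of layers: 83.8 / 0.05 → 1676 (rounded up).
Scan path per layer = 7660 / 0.25 = 30640 mm.
Scan time per layer: 30640 / 3080 → 9.9481 s.
Time per layer: 9.9481 + 12.5 → 22.4481 s.
1676 layers × 22.4481 s/layer = 37623.0156 s, i.e. 10.45 hours.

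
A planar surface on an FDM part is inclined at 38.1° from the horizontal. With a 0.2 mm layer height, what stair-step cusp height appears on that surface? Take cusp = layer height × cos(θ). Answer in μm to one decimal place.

h_c = t·cos θ = 0.2 × 0.7869 = 0.15738 mm (157.4 μm).

157.4 μm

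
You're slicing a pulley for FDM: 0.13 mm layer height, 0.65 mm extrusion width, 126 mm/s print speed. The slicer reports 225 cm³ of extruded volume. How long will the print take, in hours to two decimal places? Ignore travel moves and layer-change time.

Bead cross-section = 0.13 × 0.65 = 0.0845 mm².
Toolpath length = 225 cm³ / 0.0845 mm² = 225000 / 0.0845 = 2662721.9 mm.
Time extruding: 2662721.9 / 126 → 21132.7 s.
In the requested units: 21132.7 s = 5.87 hours.

5.87 hours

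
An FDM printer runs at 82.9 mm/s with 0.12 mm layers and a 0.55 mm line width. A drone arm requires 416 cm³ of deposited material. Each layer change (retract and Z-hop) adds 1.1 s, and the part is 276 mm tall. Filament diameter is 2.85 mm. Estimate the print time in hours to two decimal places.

21.82 hours

Line area = 0.12 × 0.55 = 0.066 mm².
Path length: 416000 mm³ / 0.066 mm² → 6303030.3 mm.
Extrusion time: 6303030.3 / 82.9 → 76031.7 s.
Layers = ⌈276/0.12⌉ = 2300.
Non-print overhead = 2300 × 1.1 = 2530 s.
Total = 76031.7 + 2530 = 78561.7 s = 21.82 hours.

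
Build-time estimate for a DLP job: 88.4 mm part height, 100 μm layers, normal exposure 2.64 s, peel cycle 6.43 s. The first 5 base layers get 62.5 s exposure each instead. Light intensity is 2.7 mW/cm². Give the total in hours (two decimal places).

Layers = ⌈88.4/0.1⌉ = 884.
Base layers = 5 × (62.5 + 6.43) = 344.65 s.
Regular layers = 879 × (2.64 + 6.43), so 7972.53 s.
Total = 344.65 + 7972.53 = 8317.18 s = 2.31 hours.

2.31 hours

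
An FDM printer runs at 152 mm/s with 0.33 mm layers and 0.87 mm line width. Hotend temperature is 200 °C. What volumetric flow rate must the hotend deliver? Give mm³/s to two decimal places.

43.64

Bead cross-section: 0.33 × 0.87 → 0.2871 mm².
Q = v·A = 152 × 0.2871 = 43.64 mm³/s.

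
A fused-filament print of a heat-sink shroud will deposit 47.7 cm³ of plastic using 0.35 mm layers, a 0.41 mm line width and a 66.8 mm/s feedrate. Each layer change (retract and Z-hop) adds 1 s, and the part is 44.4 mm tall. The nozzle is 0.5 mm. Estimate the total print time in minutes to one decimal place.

Line area = 0.35 × 0.41 = 0.1435 mm².
Path length: 47700 mm³ / 0.1435 mm² → 332404.2 mm.
Extrusion time: 332404.2 / 66.8 → 4976.1 s.
Number of layers: 44.4 / 0.35 → 127 (rounded up).
Non-print overhead = 127 × 1, so 127 s.
Total = 4976.1 + 127 = 5103.1 s = 85.1 minutes.

85.1 minutes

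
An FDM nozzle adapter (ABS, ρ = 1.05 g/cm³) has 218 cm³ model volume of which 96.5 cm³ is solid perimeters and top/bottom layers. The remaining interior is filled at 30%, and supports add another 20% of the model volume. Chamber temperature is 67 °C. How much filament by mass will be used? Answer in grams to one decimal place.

185.4 g

Infill region = 218 − 96.5, so 121.5 cm³.
Deposited infill = 0.30 × 121.5, so 36.45 cm³.
Support: 0.20 × 218 → 43.6 cm³.
Total extruded = 96.5 + 36.45 + 43.6 = 176.55 cm³.
Mass = 176.55 × 1.05, so 185.3775 g.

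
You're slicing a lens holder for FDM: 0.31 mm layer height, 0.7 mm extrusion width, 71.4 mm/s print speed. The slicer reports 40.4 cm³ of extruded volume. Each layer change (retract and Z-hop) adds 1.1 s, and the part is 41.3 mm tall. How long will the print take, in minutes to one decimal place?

45.9 minutes

Bead cross-section: 0.31 × 0.7 → 0.217 mm².
Total extruded path = 40400/0.217 = 186175.1 mm.
Time extruding = 186175.1 / 71.4 = 2607.5 s.
Layer count = ceil(41.3 / 0.31) = 134.
Z-hop total = 134 × 1.1 = 147.4 s.
Altogether 2607.5 + 147.4 = 2754.9 s, i.e. 45.9 minutes.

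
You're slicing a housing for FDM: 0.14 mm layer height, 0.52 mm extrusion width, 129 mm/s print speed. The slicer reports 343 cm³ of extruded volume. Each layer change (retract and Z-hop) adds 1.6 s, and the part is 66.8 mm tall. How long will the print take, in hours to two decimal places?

10.36 hours

Bead cross-section = 0.14 × 0.52, so 0.0728 mm².
Path length: 343000 mm³ / 0.0728 mm² → 4711538.5 mm.
Time extruding = 4711538.5 / 129, so 36523.6 s.
Number of layers: 66.8 / 0.14 → 478 (rounded up).
Non-print overhead = 478 × 1.6 = 764.8 s.
Total = 36523.6 + 764.8 = 37288.4 s = 10.36 hours.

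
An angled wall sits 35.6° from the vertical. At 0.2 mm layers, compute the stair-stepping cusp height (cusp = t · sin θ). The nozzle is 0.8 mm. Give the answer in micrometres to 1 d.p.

sin(35.6°) = 0.5821, so cusp = 0.2 × 0.5821 = 0.11642 mm → 116.4 μm.

116.4 μm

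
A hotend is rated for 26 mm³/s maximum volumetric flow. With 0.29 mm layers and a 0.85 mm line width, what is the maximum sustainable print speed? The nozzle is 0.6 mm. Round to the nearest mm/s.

105 mm/s

Extrusion cross-section = 0.29 × 0.85, so 0.2465 mm².
v_max = Q/A = 26/0.2465 = 105.48 mm/s → 105 mm/s.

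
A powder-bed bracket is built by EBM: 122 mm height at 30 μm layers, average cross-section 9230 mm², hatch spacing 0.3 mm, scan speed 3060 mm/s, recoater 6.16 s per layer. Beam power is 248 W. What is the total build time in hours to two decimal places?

18.32 hours

Layers = ⌈122/0.03⌉ = 4067.
Per-layer scan distance = 9230 / 0.3 = 30766.7 mm.
Scan time per layer = 30766.7 / 3060 = 10.0545 s.
Time per layer = 10.0545 + 6.16 = 16.2145 s.
Build time = 4067 × 16.2145 = 65944.3715 s = 18.32 hours.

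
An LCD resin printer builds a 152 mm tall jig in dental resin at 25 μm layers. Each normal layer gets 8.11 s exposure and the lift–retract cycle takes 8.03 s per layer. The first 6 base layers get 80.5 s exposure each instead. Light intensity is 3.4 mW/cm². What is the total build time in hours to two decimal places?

Layers = ⌈152/0.025⌉ = 6080.
Base layers: 6 × (80.5 + 8.03) → 531.18 s.
Normal layers: 6074 × (8.11 + 8.03) → 98034.36 s.
Sum: 531.18 + 98034.36 = 98565.54 s → 27.38 hours.

27.38 hours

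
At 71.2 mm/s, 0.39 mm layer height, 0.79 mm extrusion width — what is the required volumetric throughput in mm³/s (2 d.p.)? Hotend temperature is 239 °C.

A: 0.39 × 0.79 → 0.3081 mm².
Volumetric flow = 71.2 × 0.3081 = 21.94 mm³/s.

21.94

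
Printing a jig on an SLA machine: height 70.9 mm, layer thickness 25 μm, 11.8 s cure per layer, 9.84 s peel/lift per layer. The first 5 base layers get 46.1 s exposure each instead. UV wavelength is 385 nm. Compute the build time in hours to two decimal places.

Layers = ⌈70.9/0.025⌉ = 2836.
Burn-in layers = 5 × (46.1 + 9.84) = 279.7 s.
Remaining layers = 2831 × (11.8 + 9.84) = 61262.84 s.
Sum: 279.7 + 61262.84 = 61542.54 s → 17.10 hours.

17.10 hours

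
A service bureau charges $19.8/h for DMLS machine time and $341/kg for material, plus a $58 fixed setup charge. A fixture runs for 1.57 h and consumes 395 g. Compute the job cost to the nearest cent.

Machine cost = 19.8 × 1.57 = $31.086.
Feedstock cost = 341 × 395/1000 = $134.695.
Adding setup: 31.086 + 134.695 + 58 → 223.781 ≈ $223.78.

$223.78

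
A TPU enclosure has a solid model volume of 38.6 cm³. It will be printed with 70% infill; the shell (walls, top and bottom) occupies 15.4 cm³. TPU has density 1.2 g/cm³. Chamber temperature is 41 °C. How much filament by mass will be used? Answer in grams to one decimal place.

38.0 g

Volume inside the shell = 38.6 − 15.4, so 23.2 cm³.
Infill deposited = 0.70 × 23.2, so 16.24 cm³.
Total extruded: 15.4 + 16.24 → 31.64 cm³.
Mass: 31.64 × 1.2 → 37.968 g.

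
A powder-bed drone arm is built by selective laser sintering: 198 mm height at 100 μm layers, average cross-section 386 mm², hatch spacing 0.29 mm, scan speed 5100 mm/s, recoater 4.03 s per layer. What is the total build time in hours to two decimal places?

Number of layers: 198 / 0.1 → 1980 (rounded up).
Per-layer scan distance: 386 / 0.29 → 1331 mm.
Per-layer scan time = 1331 / 5100 = 0.261 s.
Layer cycle = 0.261 + 4.03 = 4.291 s.
Total: 1980 × 4.291 s = 8496.18 s → 2.36 hours.

2.36 hours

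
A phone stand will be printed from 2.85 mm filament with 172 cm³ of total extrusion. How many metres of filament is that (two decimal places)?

Cross-section of 2.85 mm filament: π·(2.85/2)² = 6.3794 mm².
L = 172000 mm³ / 6.3794 mm² = 26961.78 mm, i.e. 26.96 m.

26.96 m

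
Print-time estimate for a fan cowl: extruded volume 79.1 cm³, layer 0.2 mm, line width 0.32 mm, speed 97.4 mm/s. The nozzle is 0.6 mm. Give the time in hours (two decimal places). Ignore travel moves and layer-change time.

3.52 hours

Line area = 0.2 × 0.32, so 0.064 mm².
Toolpath length = 79.1 cm³ / 0.064 mm² = 79100 / 0.064 = 1235937.5 mm.
Print-move time: 1235937.5 / 97.4 → 12689.3 s.
In the requested units: 12689.3 s = 3.52 hours.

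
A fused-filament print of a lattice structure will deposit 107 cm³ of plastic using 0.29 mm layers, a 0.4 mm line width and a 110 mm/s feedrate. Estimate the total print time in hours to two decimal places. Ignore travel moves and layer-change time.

Bead cross-section: 0.29 × 0.4 → 0.116 mm².
Path length: 107000 mm³ / 0.116 mm² → 922413.8 mm.
Time extruding: 922413.8 / 110 → 8385.6 s.
8385.6 s = 2.33 hours.

2.33 hours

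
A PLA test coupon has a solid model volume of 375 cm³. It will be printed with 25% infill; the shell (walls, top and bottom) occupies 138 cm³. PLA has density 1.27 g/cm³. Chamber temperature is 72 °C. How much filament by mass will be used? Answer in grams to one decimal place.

Infill region = 375 − 138 = 237 cm³.
Infill volume: 0.25 × 237 → 59.25 cm³.
Total printed volume: 138 + 59.25 → 197.25 cm³.
Mass: 197.25 × 1.27 → 250.5075 g.

250.5 g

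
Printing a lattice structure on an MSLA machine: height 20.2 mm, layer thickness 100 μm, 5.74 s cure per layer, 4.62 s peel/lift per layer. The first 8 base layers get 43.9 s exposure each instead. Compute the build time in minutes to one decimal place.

Layer count = ceil(20.2 / 0.1) = 202.
Burn-in layers = 8 × (43.9 + 4.62), so 388.16 s.
Remaining layers: 194 × (5.74 + 4.62) → 2009.84 s.
Total = 388.16 + 2009.84 = 2398 s = 40.0 minutes.

40.0 minutes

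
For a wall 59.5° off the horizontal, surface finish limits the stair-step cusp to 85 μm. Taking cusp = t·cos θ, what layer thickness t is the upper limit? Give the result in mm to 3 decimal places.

0.167 mm

t = h_c / cos θ = 0.085 / 0.5075 = 0.167 mm.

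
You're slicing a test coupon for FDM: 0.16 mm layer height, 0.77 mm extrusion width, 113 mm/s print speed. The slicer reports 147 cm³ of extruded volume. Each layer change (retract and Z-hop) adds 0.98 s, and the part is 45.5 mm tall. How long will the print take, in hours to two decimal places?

3.01 hours

Line area = 0.16 × 0.77, so 0.1232 mm².
Total extruded path = 147000/0.1232 = 1193181.8 mm.
Extrusion time = 1193181.8 / 113 = 10559.1 s.
Layer count = ceil(45.5 / 0.16) = 285.
Z-hop total: 285 × 0.98 → 279.3 s.
Total = 10559.1 + 279.3 = 10838.4 s = 3.01 hours.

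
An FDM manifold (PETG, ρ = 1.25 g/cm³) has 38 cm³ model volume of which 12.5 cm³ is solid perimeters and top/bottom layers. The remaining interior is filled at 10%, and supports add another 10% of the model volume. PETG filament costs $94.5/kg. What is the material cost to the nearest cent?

Volume inside the shell = 38 − 12.5, so 25.5 cm³.
Infill volume = 0.10 × 25.5, so 2.55 cm³.
Support = 0.10 × 38, so 3.8 cm³.
Deposited volume = 12.5 + 2.55 + 3.8, so 18.85 cm³.
Mass = 18.85 × 1.25 = 23.5625 g.
At $94.5/kg: 23.5625/1000 × 94.5 = $2.23.

$2.23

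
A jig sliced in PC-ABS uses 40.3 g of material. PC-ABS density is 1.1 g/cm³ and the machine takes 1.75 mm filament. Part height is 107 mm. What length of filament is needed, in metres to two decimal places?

Volume = 40.3 g / 1.1 g·cm⁻³ = 36.6364 cm³ = 36636.4 mm³.
A = π r² = π × 0.875² = 2.4053 mm².
L = V/A = 36636.4/2.4053 = 15231.53 mm → 15.23 m.

15.23 m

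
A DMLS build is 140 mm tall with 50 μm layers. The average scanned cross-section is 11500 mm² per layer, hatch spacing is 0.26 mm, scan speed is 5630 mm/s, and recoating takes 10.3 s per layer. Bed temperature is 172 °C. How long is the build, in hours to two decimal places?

Number of layers: 140 / 0.05 → 2800 (rounded up).
Scan path per layer = 11500 / 0.26 = 44230.8 mm.
Per-layer scan time: 44230.8 / 5630 → 7.8563 s.
Layer cycle = 7.8563 + 10.3 = 18.1563 s.
Build time = 2800 × 18.1563 = 50837.64 s = 14.12 hours.

14.12 hours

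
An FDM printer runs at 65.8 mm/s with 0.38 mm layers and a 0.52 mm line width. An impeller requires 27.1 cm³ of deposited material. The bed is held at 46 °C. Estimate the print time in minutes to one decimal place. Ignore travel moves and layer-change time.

Bead cross-section: 0.38 × 0.52 → 0.1976 mm².
Total extruded path = 27100/0.1976 = 137145.7 mm.
Time extruding = 137145.7 / 65.8, so 2084.3 s.
2084.3 s = 34.7 minutes.

34.7 minutes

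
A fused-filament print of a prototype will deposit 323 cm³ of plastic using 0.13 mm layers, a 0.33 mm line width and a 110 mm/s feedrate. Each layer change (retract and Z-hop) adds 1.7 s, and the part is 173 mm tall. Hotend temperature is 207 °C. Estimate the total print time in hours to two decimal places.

19.64 hours

Bead cross-section = 0.13 × 0.33 = 0.0429 mm².
Total extruded path = 323000/0.0429 = 7529137.5 mm.
Time extruding = 7529137.5 / 110 = 68446.7 s.
Layer count = ceil(173 / 0.13) = 1331.
Non-print overhead: 1331 × 1.7 → 2262.7 s.
Altogether 68446.7 + 2262.7 = 70709.4 s, i.e. 19.64 hours.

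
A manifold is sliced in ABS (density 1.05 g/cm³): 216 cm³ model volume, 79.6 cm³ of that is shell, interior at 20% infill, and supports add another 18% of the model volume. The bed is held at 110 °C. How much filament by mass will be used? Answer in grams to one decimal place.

Infill region = 216 − 79.6, so 136.4 cm³.
Deposited infill: 0.20 × 136.4 → 27.28 cm³.
Support = 0.18 × 216 = 38.88 cm³.
Total printed volume = 79.6 + 27.28 + 38.88, so 145.76 cm³.
Mass: 145.76 × 1.05 → 153.048 g.

153.0 g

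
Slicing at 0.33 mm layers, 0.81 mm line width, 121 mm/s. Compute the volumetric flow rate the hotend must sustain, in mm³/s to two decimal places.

32.34

Extrusion cross-section = 0.33 × 0.81 = 0.2673 mm².
Q = v·A = 121 × 0.2673 = 32.34 mm³/s.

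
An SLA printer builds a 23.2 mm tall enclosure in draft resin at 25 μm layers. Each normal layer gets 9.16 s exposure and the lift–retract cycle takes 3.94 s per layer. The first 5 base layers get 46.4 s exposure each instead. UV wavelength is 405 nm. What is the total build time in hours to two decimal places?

Number of layers: 23.2 / 0.025 → 928 (rounded up).
Base layers = 5 × (46.4 + 3.94), so 251.7 s.
Normal layers = 923 × (9.16 + 3.94), so 12091.3 s.
Sum: 251.7 + 12091.3 = 12343 s → 3.43 hours.

3.43 hours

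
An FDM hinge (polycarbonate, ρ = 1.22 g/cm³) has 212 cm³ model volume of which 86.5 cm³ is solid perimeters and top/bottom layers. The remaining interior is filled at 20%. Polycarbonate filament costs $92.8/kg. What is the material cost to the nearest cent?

$12.63

Volume inside the shell = 212 − 86.5 = 125.5 cm³.
Infill deposited: 0.20 × 125.5 → 25.1 cm³.
Total extruded = 86.5 + 25.1 = 111.6 cm³.
Mass = 111.6 × 1.22, so 136.152 g.
Cost = 136.152 g / 1000 × $92.8/kg = $12.63.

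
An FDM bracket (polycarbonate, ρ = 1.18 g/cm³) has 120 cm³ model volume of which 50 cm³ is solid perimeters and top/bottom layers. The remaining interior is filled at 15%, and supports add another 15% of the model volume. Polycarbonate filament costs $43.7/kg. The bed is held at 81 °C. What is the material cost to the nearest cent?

Volume inside the shell: 120 − 50 → 70 cm³.
Infill volume = 0.15 × 70, so 10.5 cm³.
Support = 0.15 × 120, so 18 cm³.
Deposited volume: 50 + 10.5 + 18 → 78.5 cm³.
Mass: 78.5 × 1.18 → 92.63 g.
Cost = 92.63 g / 1000 × $43.7/kg = $4.05.

$4.05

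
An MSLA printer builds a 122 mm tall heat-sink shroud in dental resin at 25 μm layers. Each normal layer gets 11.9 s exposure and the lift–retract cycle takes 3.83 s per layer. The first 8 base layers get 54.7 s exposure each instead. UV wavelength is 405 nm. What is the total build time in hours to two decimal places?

21.42 hours

Number of layers: 122 / 0.025 → 4880 (rounded up).
Burn-in layers = 8 × (54.7 + 3.83) = 468.24 s.
Normal layers = 4872 × (11.9 + 3.83), so 76636.56 s.
Total = 468.24 + 76636.56 = 77104.8 s = 21.42 hours.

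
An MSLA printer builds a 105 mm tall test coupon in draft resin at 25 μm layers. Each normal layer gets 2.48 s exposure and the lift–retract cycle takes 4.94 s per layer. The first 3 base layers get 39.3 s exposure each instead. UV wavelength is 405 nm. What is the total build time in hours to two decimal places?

Layers = ⌈105/0.025⌉ = 4200.
Base layers: 3 × (39.3 + 4.94) → 132.72 s.
Remaining layers = 4197 × (2.48 + 4.94), so 31141.74 s.
Total = 132.72 + 31141.74 = 31274.46 s = 8.69 hours.

8.69 hours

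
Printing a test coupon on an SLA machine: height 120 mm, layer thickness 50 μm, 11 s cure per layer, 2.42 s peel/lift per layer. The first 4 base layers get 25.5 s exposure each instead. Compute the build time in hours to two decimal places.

8.96 hours

Number of layers: 120 / 0.05 → 2400 (rounded up).
Burn-in layers = 4 × (25.5 + 2.42) = 111.68 s.
Normal layers = 2396 × (11 + 2.42), so 32154.32 s.
Total = 111.68 + 32154.32 = 32266 s = 8.96 hours.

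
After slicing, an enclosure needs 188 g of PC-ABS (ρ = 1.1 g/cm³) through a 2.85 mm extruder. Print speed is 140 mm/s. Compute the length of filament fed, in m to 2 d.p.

Volume = 188 g / 1.1 g·cm⁻³ = 170.9091 cm³ = 170909.1 mm³.
Filament cross-section = π × (2.85/2)² = 6.3794 mm².
L = V/A = 170909.1/6.3794 = 26790.78 mm → 26.79 m.

26.79 m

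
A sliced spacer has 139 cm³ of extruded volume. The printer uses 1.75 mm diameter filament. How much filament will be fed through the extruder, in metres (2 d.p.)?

57.79 m

Filament cross-section = π × (1.75/2)² = 2.4053 mm².
Length = 139 cm³ / 2.4053 mm² = 139000 / 2.4053 = 57789.05 mm = 57.79 m.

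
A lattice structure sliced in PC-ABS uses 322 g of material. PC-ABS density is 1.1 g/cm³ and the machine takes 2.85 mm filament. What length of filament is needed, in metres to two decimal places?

45.89 m

Extruded volume: 322/1.1 = 292.7273 cm³ (292727.3 mm³).
Filament cross-section = π × (2.85/2)² = 6.3794 mm².
L = V/A = 292727.3/6.3794 = 45886.34 mm → 45.89 m.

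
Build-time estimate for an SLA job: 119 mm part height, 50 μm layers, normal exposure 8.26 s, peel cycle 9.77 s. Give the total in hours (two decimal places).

Number of layers: 119 / 0.05 → 2380 (rounded up).
Per-layer time = 8.26 + 9.77 = 18.03 s.
Total = 2380 × 18.03 = 42911.4 s = 11.92 hours.

11.92 hours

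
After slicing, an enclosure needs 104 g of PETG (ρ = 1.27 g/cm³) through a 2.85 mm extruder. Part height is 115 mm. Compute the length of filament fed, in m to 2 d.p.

12.84 m

Volume = 104 g / 1.27 g·cm⁻³ = 81.8898 cm³ = 81889.8 mm³.
Filament cross-section = π × (2.85/2)² = 6.3794 mm².
L = V/A = 81889.8/6.3794 = 12836.6 mm → 12.84 m.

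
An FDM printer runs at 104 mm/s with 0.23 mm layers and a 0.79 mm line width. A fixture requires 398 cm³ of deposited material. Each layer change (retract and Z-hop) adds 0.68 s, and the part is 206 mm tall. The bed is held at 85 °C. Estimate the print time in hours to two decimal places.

6.02 hours

Extrusion cross-section = 0.23 × 0.79, so 0.1817 mm².
Total extruded path = 398000/0.1817 = 2190423.8 mm.
Time extruding: 2190423.8 / 104 → 21061.8 s.
Layer count = ceil(206 / 0.23) = 896.
Layer-change overhead: 896 × 0.68 → 609.28 s.
Altogether 21061.8 + 609.28 = 21671.08 s, i.e. 6.02 hours.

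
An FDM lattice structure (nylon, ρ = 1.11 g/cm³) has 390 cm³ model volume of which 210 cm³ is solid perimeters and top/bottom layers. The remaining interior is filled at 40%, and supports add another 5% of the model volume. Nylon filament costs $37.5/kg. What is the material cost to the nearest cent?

$12.55

Volume inside the shell: 390 − 210 → 180 cm³.
Deposited infill: 0.40 × 180 → 72 cm³.
Support: 0.05 × 390 → 19.5 cm³.
Total extruded = 210 + 72 + 19.5, so 301.5 cm³.
Mass = 301.5 × 1.11 = 334.665 g.
At $37.5/kg: 334.665/1000 × 37.5 = $12.55.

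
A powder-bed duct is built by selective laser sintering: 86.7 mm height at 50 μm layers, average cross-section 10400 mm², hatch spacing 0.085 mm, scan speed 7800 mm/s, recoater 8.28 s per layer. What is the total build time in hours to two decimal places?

Layers = ⌈86.7/0.05⌉ = 1734.
Scan path per layer = 10400 / 0.085 = 122352.9 mm.
Laser time per layer = 122352.9 / 7800 = 15.6863 s.
Layer cycle: 15.6863 + 8.28 → 23.9663 s.
Build time = 1734 × 23.9663 = 41557.5642 s = 11.54 hours.

11.54 hours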